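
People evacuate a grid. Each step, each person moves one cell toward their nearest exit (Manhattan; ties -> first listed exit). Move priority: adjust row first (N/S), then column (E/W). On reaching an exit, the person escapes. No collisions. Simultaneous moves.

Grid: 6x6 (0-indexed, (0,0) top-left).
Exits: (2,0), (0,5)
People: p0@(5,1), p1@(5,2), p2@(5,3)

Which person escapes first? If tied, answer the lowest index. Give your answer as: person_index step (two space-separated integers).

Answer: 0 4

Derivation:
Step 1: p0:(5,1)->(4,1) | p1:(5,2)->(4,2) | p2:(5,3)->(4,3)
Step 2: p0:(4,1)->(3,1) | p1:(4,2)->(3,2) | p2:(4,3)->(3,3)
Step 3: p0:(3,1)->(2,1) | p1:(3,2)->(2,2) | p2:(3,3)->(2,3)
Step 4: p0:(2,1)->(2,0)->EXIT | p1:(2,2)->(2,1) | p2:(2,3)->(2,2)
Step 5: p0:escaped | p1:(2,1)->(2,0)->EXIT | p2:(2,2)->(2,1)
Step 6: p0:escaped | p1:escaped | p2:(2,1)->(2,0)->EXIT
Exit steps: [4, 5, 6]
First to escape: p0 at step 4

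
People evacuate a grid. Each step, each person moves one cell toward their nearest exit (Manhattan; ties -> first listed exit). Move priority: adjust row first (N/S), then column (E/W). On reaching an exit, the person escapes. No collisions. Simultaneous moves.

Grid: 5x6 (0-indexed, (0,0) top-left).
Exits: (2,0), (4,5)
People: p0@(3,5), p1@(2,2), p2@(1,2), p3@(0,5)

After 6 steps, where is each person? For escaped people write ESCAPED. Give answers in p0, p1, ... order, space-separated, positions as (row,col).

Step 1: p0:(3,5)->(4,5)->EXIT | p1:(2,2)->(2,1) | p2:(1,2)->(2,2) | p3:(0,5)->(1,5)
Step 2: p0:escaped | p1:(2,1)->(2,0)->EXIT | p2:(2,2)->(2,1) | p3:(1,5)->(2,5)
Step 3: p0:escaped | p1:escaped | p2:(2,1)->(2,0)->EXIT | p3:(2,5)->(3,5)
Step 4: p0:escaped | p1:escaped | p2:escaped | p3:(3,5)->(4,5)->EXIT

ESCAPED ESCAPED ESCAPED ESCAPED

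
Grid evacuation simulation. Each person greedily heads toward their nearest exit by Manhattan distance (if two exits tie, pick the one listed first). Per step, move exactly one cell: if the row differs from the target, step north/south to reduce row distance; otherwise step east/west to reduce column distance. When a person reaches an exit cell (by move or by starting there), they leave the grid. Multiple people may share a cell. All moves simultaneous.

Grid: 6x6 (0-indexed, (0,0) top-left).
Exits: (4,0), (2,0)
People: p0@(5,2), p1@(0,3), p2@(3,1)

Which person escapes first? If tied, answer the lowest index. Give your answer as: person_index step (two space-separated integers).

Step 1: p0:(5,2)->(4,2) | p1:(0,3)->(1,3) | p2:(3,1)->(4,1)
Step 2: p0:(4,2)->(4,1) | p1:(1,3)->(2,3) | p2:(4,1)->(4,0)->EXIT
Step 3: p0:(4,1)->(4,0)->EXIT | p1:(2,3)->(2,2) | p2:escaped
Step 4: p0:escaped | p1:(2,2)->(2,1) | p2:escaped
Step 5: p0:escaped | p1:(2,1)->(2,0)->EXIT | p2:escaped
Exit steps: [3, 5, 2]
First to escape: p2 at step 2

Answer: 2 2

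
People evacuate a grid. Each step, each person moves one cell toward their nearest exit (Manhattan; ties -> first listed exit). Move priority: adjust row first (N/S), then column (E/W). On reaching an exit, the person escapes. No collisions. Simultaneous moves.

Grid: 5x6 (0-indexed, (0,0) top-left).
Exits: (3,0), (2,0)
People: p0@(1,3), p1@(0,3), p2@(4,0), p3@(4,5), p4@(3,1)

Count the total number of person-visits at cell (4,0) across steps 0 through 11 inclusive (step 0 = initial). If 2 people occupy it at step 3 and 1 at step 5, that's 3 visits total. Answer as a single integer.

Step 0: p0@(1,3) p1@(0,3) p2@(4,0) p3@(4,5) p4@(3,1) -> at (4,0): 1 [p2], cum=1
Step 1: p0@(2,3) p1@(1,3) p2@ESC p3@(3,5) p4@ESC -> at (4,0): 0 [-], cum=1
Step 2: p0@(2,2) p1@(2,3) p2@ESC p3@(3,4) p4@ESC -> at (4,0): 0 [-], cum=1
Step 3: p0@(2,1) p1@(2,2) p2@ESC p3@(3,3) p4@ESC -> at (4,0): 0 [-], cum=1
Step 4: p0@ESC p1@(2,1) p2@ESC p3@(3,2) p4@ESC -> at (4,0): 0 [-], cum=1
Step 5: p0@ESC p1@ESC p2@ESC p3@(3,1) p4@ESC -> at (4,0): 0 [-], cum=1
Step 6: p0@ESC p1@ESC p2@ESC p3@ESC p4@ESC -> at (4,0): 0 [-], cum=1
Total visits = 1

Answer: 1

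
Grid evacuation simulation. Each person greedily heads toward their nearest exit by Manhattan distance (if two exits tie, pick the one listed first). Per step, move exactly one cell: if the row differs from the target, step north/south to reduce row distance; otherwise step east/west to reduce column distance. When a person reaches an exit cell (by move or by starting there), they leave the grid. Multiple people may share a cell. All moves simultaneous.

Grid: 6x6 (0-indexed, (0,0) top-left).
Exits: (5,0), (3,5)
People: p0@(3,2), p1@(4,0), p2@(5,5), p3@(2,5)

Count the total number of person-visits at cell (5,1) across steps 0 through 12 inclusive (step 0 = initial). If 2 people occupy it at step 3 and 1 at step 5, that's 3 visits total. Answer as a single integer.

Answer: 0

Derivation:
Step 0: p0@(3,2) p1@(4,0) p2@(5,5) p3@(2,5) -> at (5,1): 0 [-], cum=0
Step 1: p0@(3,3) p1@ESC p2@(4,5) p3@ESC -> at (5,1): 0 [-], cum=0
Step 2: p0@(3,4) p1@ESC p2@ESC p3@ESC -> at (5,1): 0 [-], cum=0
Step 3: p0@ESC p1@ESC p2@ESC p3@ESC -> at (5,1): 0 [-], cum=0
Total visits = 0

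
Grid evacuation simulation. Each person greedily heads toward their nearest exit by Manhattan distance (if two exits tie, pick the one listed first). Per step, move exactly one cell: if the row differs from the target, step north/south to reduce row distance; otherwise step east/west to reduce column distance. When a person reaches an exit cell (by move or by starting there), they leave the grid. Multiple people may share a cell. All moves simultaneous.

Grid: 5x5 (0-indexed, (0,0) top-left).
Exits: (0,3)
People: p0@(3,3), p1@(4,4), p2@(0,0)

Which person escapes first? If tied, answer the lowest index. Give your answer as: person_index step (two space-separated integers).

Step 1: p0:(3,3)->(2,3) | p1:(4,4)->(3,4) | p2:(0,0)->(0,1)
Step 2: p0:(2,3)->(1,3) | p1:(3,4)->(2,4) | p2:(0,1)->(0,2)
Step 3: p0:(1,3)->(0,3)->EXIT | p1:(2,4)->(1,4) | p2:(0,2)->(0,3)->EXIT
Step 4: p0:escaped | p1:(1,4)->(0,4) | p2:escaped
Step 5: p0:escaped | p1:(0,4)->(0,3)->EXIT | p2:escaped
Exit steps: [3, 5, 3]
First to escape: p0 at step 3

Answer: 0 3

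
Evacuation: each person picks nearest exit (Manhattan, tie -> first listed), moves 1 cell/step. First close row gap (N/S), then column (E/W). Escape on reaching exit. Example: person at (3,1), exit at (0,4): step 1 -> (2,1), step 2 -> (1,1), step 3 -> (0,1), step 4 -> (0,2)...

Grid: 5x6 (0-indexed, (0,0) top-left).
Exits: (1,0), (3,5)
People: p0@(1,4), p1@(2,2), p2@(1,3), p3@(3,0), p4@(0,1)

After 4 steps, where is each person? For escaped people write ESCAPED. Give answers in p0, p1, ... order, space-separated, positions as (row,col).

Step 1: p0:(1,4)->(2,4) | p1:(2,2)->(1,2) | p2:(1,3)->(1,2) | p3:(3,0)->(2,0) | p4:(0,1)->(1,1)
Step 2: p0:(2,4)->(3,4) | p1:(1,2)->(1,1) | p2:(1,2)->(1,1) | p3:(2,0)->(1,0)->EXIT | p4:(1,1)->(1,0)->EXIT
Step 3: p0:(3,4)->(3,5)->EXIT | p1:(1,1)->(1,0)->EXIT | p2:(1,1)->(1,0)->EXIT | p3:escaped | p4:escaped

ESCAPED ESCAPED ESCAPED ESCAPED ESCAPED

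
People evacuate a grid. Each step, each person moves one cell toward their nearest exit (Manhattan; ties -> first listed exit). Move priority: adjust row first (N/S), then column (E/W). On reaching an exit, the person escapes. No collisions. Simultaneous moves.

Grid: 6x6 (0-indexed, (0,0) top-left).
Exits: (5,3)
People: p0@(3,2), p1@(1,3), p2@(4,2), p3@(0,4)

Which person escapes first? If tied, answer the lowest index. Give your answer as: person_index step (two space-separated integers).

Answer: 2 2

Derivation:
Step 1: p0:(3,2)->(4,2) | p1:(1,3)->(2,3) | p2:(4,2)->(5,2) | p3:(0,4)->(1,4)
Step 2: p0:(4,2)->(5,2) | p1:(2,3)->(3,3) | p2:(5,2)->(5,3)->EXIT | p3:(1,4)->(2,4)
Step 3: p0:(5,2)->(5,3)->EXIT | p1:(3,3)->(4,3) | p2:escaped | p3:(2,4)->(3,4)
Step 4: p0:escaped | p1:(4,3)->(5,3)->EXIT | p2:escaped | p3:(3,4)->(4,4)
Step 5: p0:escaped | p1:escaped | p2:escaped | p3:(4,4)->(5,4)
Step 6: p0:escaped | p1:escaped | p2:escaped | p3:(5,4)->(5,3)->EXIT
Exit steps: [3, 4, 2, 6]
First to escape: p2 at step 2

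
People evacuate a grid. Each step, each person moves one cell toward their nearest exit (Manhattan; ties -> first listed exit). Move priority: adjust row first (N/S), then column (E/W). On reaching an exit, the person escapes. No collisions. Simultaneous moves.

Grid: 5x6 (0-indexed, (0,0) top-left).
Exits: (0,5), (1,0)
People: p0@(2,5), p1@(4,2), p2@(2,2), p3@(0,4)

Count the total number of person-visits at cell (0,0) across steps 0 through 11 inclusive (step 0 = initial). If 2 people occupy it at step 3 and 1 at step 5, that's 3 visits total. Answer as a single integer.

Step 0: p0@(2,5) p1@(4,2) p2@(2,2) p3@(0,4) -> at (0,0): 0 [-], cum=0
Step 1: p0@(1,5) p1@(3,2) p2@(1,2) p3@ESC -> at (0,0): 0 [-], cum=0
Step 2: p0@ESC p1@(2,2) p2@(1,1) p3@ESC -> at (0,0): 0 [-], cum=0
Step 3: p0@ESC p1@(1,2) p2@ESC p3@ESC -> at (0,0): 0 [-], cum=0
Step 4: p0@ESC p1@(1,1) p2@ESC p3@ESC -> at (0,0): 0 [-], cum=0
Step 5: p0@ESC p1@ESC p2@ESC p3@ESC -> at (0,0): 0 [-], cum=0
Total visits = 0

Answer: 0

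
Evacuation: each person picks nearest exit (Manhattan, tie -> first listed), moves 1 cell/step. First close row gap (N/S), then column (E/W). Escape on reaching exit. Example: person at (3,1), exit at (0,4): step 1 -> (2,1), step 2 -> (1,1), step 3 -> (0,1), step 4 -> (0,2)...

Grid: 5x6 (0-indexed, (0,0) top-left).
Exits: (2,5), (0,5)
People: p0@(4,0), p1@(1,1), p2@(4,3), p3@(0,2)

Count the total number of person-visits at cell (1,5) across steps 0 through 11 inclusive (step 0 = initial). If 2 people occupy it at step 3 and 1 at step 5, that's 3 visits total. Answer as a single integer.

Answer: 0

Derivation:
Step 0: p0@(4,0) p1@(1,1) p2@(4,3) p3@(0,2) -> at (1,5): 0 [-], cum=0
Step 1: p0@(3,0) p1@(2,1) p2@(3,3) p3@(0,3) -> at (1,5): 0 [-], cum=0
Step 2: p0@(2,0) p1@(2,2) p2@(2,3) p3@(0,4) -> at (1,5): 0 [-], cum=0
Step 3: p0@(2,1) p1@(2,3) p2@(2,4) p3@ESC -> at (1,5): 0 [-], cum=0
Step 4: p0@(2,2) p1@(2,4) p2@ESC p3@ESC -> at (1,5): 0 [-], cum=0
Step 5: p0@(2,3) p1@ESC p2@ESC p3@ESC -> at (1,5): 0 [-], cum=0
Step 6: p0@(2,4) p1@ESC p2@ESC p3@ESC -> at (1,5): 0 [-], cum=0
Step 7: p0@ESC p1@ESC p2@ESC p3@ESC -> at (1,5): 0 [-], cum=0
Total visits = 0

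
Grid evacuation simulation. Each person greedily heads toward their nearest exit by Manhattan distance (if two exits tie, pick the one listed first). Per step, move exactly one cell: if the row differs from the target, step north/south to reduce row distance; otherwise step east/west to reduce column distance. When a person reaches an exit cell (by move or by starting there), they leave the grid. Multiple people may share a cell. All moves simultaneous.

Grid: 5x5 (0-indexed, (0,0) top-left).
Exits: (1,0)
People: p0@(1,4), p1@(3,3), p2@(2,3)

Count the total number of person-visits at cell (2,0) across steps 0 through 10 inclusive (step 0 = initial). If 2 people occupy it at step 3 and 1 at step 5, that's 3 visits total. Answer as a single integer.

Step 0: p0@(1,4) p1@(3,3) p2@(2,3) -> at (2,0): 0 [-], cum=0
Step 1: p0@(1,3) p1@(2,3) p2@(1,3) -> at (2,0): 0 [-], cum=0
Step 2: p0@(1,2) p1@(1,3) p2@(1,2) -> at (2,0): 0 [-], cum=0
Step 3: p0@(1,1) p1@(1,2) p2@(1,1) -> at (2,0): 0 [-], cum=0
Step 4: p0@ESC p1@(1,1) p2@ESC -> at (2,0): 0 [-], cum=0
Step 5: p0@ESC p1@ESC p2@ESC -> at (2,0): 0 [-], cum=0
Total visits = 0

Answer: 0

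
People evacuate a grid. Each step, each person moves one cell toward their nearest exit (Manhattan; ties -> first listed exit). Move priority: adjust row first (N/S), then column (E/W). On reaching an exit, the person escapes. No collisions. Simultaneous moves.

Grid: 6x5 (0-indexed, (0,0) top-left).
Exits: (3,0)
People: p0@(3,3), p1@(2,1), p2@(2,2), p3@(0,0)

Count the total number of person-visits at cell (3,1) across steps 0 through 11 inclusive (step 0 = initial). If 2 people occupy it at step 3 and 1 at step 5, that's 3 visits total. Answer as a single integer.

Step 0: p0@(3,3) p1@(2,1) p2@(2,2) p3@(0,0) -> at (3,1): 0 [-], cum=0
Step 1: p0@(3,2) p1@(3,1) p2@(3,2) p3@(1,0) -> at (3,1): 1 [p1], cum=1
Step 2: p0@(3,1) p1@ESC p2@(3,1) p3@(2,0) -> at (3,1): 2 [p0,p2], cum=3
Step 3: p0@ESC p1@ESC p2@ESC p3@ESC -> at (3,1): 0 [-], cum=3
Total visits = 3

Answer: 3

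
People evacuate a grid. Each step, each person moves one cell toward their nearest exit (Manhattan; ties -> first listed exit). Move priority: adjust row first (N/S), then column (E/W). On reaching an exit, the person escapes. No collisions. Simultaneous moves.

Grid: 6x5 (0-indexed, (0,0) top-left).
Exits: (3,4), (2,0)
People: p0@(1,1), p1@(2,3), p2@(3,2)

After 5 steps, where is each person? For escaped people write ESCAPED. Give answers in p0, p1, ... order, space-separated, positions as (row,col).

Step 1: p0:(1,1)->(2,1) | p1:(2,3)->(3,3) | p2:(3,2)->(3,3)
Step 2: p0:(2,1)->(2,0)->EXIT | p1:(3,3)->(3,4)->EXIT | p2:(3,3)->(3,4)->EXIT

ESCAPED ESCAPED ESCAPED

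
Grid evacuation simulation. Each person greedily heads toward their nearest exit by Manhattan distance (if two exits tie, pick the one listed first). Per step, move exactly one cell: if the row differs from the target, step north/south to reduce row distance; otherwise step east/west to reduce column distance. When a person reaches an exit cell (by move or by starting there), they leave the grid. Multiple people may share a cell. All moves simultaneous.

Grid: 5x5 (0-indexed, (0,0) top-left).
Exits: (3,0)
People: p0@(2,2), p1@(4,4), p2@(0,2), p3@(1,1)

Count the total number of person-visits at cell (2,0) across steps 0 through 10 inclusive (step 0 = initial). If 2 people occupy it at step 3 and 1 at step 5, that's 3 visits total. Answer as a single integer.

Answer: 0

Derivation:
Step 0: p0@(2,2) p1@(4,4) p2@(0,2) p3@(1,1) -> at (2,0): 0 [-], cum=0
Step 1: p0@(3,2) p1@(3,4) p2@(1,2) p3@(2,1) -> at (2,0): 0 [-], cum=0
Step 2: p0@(3,1) p1@(3,3) p2@(2,2) p3@(3,1) -> at (2,0): 0 [-], cum=0
Step 3: p0@ESC p1@(3,2) p2@(3,2) p3@ESC -> at (2,0): 0 [-], cum=0
Step 4: p0@ESC p1@(3,1) p2@(3,1) p3@ESC -> at (2,0): 0 [-], cum=0
Step 5: p0@ESC p1@ESC p2@ESC p3@ESC -> at (2,0): 0 [-], cum=0
Total visits = 0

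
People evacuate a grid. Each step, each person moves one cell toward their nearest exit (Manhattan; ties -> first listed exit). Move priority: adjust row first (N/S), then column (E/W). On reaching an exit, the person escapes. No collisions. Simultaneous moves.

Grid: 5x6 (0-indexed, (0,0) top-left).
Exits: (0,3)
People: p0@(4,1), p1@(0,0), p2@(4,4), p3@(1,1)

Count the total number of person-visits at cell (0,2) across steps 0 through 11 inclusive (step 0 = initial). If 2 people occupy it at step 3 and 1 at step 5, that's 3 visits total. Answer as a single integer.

Answer: 3

Derivation:
Step 0: p0@(4,1) p1@(0,0) p2@(4,4) p3@(1,1) -> at (0,2): 0 [-], cum=0
Step 1: p0@(3,1) p1@(0,1) p2@(3,4) p3@(0,1) -> at (0,2): 0 [-], cum=0
Step 2: p0@(2,1) p1@(0,2) p2@(2,4) p3@(0,2) -> at (0,2): 2 [p1,p3], cum=2
Step 3: p0@(1,1) p1@ESC p2@(1,4) p3@ESC -> at (0,2): 0 [-], cum=2
Step 4: p0@(0,1) p1@ESC p2@(0,4) p3@ESC -> at (0,2): 0 [-], cum=2
Step 5: p0@(0,2) p1@ESC p2@ESC p3@ESC -> at (0,2): 1 [p0], cum=3
Step 6: p0@ESC p1@ESC p2@ESC p3@ESC -> at (0,2): 0 [-], cum=3
Total visits = 3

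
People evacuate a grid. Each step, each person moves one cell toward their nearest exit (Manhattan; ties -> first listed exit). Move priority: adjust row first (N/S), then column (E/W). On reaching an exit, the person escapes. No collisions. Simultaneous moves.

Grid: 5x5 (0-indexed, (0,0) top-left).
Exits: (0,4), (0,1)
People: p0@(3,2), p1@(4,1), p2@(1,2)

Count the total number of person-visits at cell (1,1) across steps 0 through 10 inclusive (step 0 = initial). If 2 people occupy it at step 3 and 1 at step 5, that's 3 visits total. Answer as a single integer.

Answer: 1

Derivation:
Step 0: p0@(3,2) p1@(4,1) p2@(1,2) -> at (1,1): 0 [-], cum=0
Step 1: p0@(2,2) p1@(3,1) p2@(0,2) -> at (1,1): 0 [-], cum=0
Step 2: p0@(1,2) p1@(2,1) p2@ESC -> at (1,1): 0 [-], cum=0
Step 3: p0@(0,2) p1@(1,1) p2@ESC -> at (1,1): 1 [p1], cum=1
Step 4: p0@ESC p1@ESC p2@ESC -> at (1,1): 0 [-], cum=1
Total visits = 1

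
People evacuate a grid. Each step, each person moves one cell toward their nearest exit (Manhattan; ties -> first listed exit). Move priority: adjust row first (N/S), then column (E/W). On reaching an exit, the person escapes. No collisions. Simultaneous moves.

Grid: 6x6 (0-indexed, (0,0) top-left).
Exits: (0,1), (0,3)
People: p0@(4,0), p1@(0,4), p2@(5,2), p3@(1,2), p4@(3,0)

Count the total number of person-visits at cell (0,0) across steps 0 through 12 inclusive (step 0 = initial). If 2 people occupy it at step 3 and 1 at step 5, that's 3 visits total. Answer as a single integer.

Answer: 2

Derivation:
Step 0: p0@(4,0) p1@(0,4) p2@(5,2) p3@(1,2) p4@(3,0) -> at (0,0): 0 [-], cum=0
Step 1: p0@(3,0) p1@ESC p2@(4,2) p3@(0,2) p4@(2,0) -> at (0,0): 0 [-], cum=0
Step 2: p0@(2,0) p1@ESC p2@(3,2) p3@ESC p4@(1,0) -> at (0,0): 0 [-], cum=0
Step 3: p0@(1,0) p1@ESC p2@(2,2) p3@ESC p4@(0,0) -> at (0,0): 1 [p4], cum=1
Step 4: p0@(0,0) p1@ESC p2@(1,2) p3@ESC p4@ESC -> at (0,0): 1 [p0], cum=2
Step 5: p0@ESC p1@ESC p2@(0,2) p3@ESC p4@ESC -> at (0,0): 0 [-], cum=2
Step 6: p0@ESC p1@ESC p2@ESC p3@ESC p4@ESC -> at (0,0): 0 [-], cum=2
Total visits = 2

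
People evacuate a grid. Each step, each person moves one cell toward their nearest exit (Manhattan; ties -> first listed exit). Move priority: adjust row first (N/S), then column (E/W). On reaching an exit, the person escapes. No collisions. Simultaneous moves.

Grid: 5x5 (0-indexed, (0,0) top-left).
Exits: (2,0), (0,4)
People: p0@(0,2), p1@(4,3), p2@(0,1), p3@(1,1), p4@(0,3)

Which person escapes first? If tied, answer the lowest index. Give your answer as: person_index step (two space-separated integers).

Step 1: p0:(0,2)->(0,3) | p1:(4,3)->(3,3) | p2:(0,1)->(1,1) | p3:(1,1)->(2,1) | p4:(0,3)->(0,4)->EXIT
Step 2: p0:(0,3)->(0,4)->EXIT | p1:(3,3)->(2,3) | p2:(1,1)->(2,1) | p3:(2,1)->(2,0)->EXIT | p4:escaped
Step 3: p0:escaped | p1:(2,3)->(2,2) | p2:(2,1)->(2,0)->EXIT | p3:escaped | p4:escaped
Step 4: p0:escaped | p1:(2,2)->(2,1) | p2:escaped | p3:escaped | p4:escaped
Step 5: p0:escaped | p1:(2,1)->(2,0)->EXIT | p2:escaped | p3:escaped | p4:escaped
Exit steps: [2, 5, 3, 2, 1]
First to escape: p4 at step 1

Answer: 4 1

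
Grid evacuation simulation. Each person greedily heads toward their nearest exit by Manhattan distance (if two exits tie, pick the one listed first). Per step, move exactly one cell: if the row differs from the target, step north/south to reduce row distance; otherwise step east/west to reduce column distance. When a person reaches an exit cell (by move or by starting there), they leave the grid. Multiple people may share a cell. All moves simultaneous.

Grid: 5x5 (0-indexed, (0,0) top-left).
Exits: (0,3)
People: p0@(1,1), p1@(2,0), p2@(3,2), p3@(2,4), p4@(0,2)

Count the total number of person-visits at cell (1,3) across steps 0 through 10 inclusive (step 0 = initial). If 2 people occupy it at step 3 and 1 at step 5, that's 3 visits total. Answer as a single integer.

Answer: 0

Derivation:
Step 0: p0@(1,1) p1@(2,0) p2@(3,2) p3@(2,4) p4@(0,2) -> at (1,3): 0 [-], cum=0
Step 1: p0@(0,1) p1@(1,0) p2@(2,2) p3@(1,4) p4@ESC -> at (1,3): 0 [-], cum=0
Step 2: p0@(0,2) p1@(0,0) p2@(1,2) p3@(0,4) p4@ESC -> at (1,3): 0 [-], cum=0
Step 3: p0@ESC p1@(0,1) p2@(0,2) p3@ESC p4@ESC -> at (1,3): 0 [-], cum=0
Step 4: p0@ESC p1@(0,2) p2@ESC p3@ESC p4@ESC -> at (1,3): 0 [-], cum=0
Step 5: p0@ESC p1@ESC p2@ESC p3@ESC p4@ESC -> at (1,3): 0 [-], cum=0
Total visits = 0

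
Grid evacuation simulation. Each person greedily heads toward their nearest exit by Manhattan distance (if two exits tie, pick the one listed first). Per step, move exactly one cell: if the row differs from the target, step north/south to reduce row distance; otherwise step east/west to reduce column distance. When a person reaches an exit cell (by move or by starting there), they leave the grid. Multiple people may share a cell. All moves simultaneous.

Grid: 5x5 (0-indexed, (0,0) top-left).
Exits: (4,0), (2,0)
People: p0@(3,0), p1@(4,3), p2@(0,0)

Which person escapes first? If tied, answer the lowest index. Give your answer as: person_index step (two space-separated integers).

Answer: 0 1

Derivation:
Step 1: p0:(3,0)->(4,0)->EXIT | p1:(4,3)->(4,2) | p2:(0,0)->(1,0)
Step 2: p0:escaped | p1:(4,2)->(4,1) | p2:(1,0)->(2,0)->EXIT
Step 3: p0:escaped | p1:(4,1)->(4,0)->EXIT | p2:escaped
Exit steps: [1, 3, 2]
First to escape: p0 at step 1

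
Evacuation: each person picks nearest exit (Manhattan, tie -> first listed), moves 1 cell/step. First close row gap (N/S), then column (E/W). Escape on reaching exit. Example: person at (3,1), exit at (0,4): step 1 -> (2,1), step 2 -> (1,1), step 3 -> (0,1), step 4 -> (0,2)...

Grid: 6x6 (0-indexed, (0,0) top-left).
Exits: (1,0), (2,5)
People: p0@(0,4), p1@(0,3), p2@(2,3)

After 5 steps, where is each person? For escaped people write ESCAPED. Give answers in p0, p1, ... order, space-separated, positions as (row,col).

Step 1: p0:(0,4)->(1,4) | p1:(0,3)->(1,3) | p2:(2,3)->(2,4)
Step 2: p0:(1,4)->(2,4) | p1:(1,3)->(1,2) | p2:(2,4)->(2,5)->EXIT
Step 3: p0:(2,4)->(2,5)->EXIT | p1:(1,2)->(1,1) | p2:escaped
Step 4: p0:escaped | p1:(1,1)->(1,0)->EXIT | p2:escaped

ESCAPED ESCAPED ESCAPED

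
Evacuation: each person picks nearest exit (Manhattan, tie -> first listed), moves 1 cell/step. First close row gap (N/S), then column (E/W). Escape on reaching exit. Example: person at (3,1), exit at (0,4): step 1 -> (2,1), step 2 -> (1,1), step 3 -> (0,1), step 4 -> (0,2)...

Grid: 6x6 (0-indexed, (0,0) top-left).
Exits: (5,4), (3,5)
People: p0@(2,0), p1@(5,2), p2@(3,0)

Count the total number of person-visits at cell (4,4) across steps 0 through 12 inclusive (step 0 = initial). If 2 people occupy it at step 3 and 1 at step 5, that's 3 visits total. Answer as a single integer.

Answer: 0

Derivation:
Step 0: p0@(2,0) p1@(5,2) p2@(3,0) -> at (4,4): 0 [-], cum=0
Step 1: p0@(3,0) p1@(5,3) p2@(3,1) -> at (4,4): 0 [-], cum=0
Step 2: p0@(3,1) p1@ESC p2@(3,2) -> at (4,4): 0 [-], cum=0
Step 3: p0@(3,2) p1@ESC p2@(3,3) -> at (4,4): 0 [-], cum=0
Step 4: p0@(3,3) p1@ESC p2@(3,4) -> at (4,4): 0 [-], cum=0
Step 5: p0@(3,4) p1@ESC p2@ESC -> at (4,4): 0 [-], cum=0
Step 6: p0@ESC p1@ESC p2@ESC -> at (4,4): 0 [-], cum=0
Total visits = 0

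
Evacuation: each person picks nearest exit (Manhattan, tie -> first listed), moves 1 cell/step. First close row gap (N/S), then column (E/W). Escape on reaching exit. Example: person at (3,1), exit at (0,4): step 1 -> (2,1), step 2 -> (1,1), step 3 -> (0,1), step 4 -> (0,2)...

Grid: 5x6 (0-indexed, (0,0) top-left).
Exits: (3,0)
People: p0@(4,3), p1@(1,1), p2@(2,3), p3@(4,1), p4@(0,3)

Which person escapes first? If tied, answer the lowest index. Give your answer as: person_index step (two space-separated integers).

Answer: 3 2

Derivation:
Step 1: p0:(4,3)->(3,3) | p1:(1,1)->(2,1) | p2:(2,3)->(3,3) | p3:(4,1)->(3,1) | p4:(0,3)->(1,3)
Step 2: p0:(3,3)->(3,2) | p1:(2,1)->(3,1) | p2:(3,3)->(3,2) | p3:(3,1)->(3,0)->EXIT | p4:(1,3)->(2,3)
Step 3: p0:(3,2)->(3,1) | p1:(3,1)->(3,0)->EXIT | p2:(3,2)->(3,1) | p3:escaped | p4:(2,3)->(3,3)
Step 4: p0:(3,1)->(3,0)->EXIT | p1:escaped | p2:(3,1)->(3,0)->EXIT | p3:escaped | p4:(3,3)->(3,2)
Step 5: p0:escaped | p1:escaped | p2:escaped | p3:escaped | p4:(3,2)->(3,1)
Step 6: p0:escaped | p1:escaped | p2:escaped | p3:escaped | p4:(3,1)->(3,0)->EXIT
Exit steps: [4, 3, 4, 2, 6]
First to escape: p3 at step 2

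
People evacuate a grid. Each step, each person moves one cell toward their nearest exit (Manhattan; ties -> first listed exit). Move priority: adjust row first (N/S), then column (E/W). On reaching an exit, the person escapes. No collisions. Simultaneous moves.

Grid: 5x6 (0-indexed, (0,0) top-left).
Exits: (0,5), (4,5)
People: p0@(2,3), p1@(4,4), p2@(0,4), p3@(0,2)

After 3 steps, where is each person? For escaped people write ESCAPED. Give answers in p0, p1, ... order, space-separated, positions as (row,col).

Step 1: p0:(2,3)->(1,3) | p1:(4,4)->(4,5)->EXIT | p2:(0,4)->(0,5)->EXIT | p3:(0,2)->(0,3)
Step 2: p0:(1,3)->(0,3) | p1:escaped | p2:escaped | p3:(0,3)->(0,4)
Step 3: p0:(0,3)->(0,4) | p1:escaped | p2:escaped | p3:(0,4)->(0,5)->EXIT

(0,4) ESCAPED ESCAPED ESCAPED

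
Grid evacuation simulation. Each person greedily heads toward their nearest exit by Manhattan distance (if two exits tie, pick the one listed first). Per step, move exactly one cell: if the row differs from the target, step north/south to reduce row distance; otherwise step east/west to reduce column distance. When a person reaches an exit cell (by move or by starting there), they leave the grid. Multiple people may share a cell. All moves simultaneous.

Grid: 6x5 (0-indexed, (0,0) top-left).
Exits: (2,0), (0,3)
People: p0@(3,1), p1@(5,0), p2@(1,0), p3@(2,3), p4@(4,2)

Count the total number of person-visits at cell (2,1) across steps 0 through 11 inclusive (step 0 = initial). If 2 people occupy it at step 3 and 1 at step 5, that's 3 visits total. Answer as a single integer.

Step 0: p0@(3,1) p1@(5,0) p2@(1,0) p3@(2,3) p4@(4,2) -> at (2,1): 0 [-], cum=0
Step 1: p0@(2,1) p1@(4,0) p2@ESC p3@(1,3) p4@(3,2) -> at (2,1): 1 [p0], cum=1
Step 2: p0@ESC p1@(3,0) p2@ESC p3@ESC p4@(2,2) -> at (2,1): 0 [-], cum=1
Step 3: p0@ESC p1@ESC p2@ESC p3@ESC p4@(2,1) -> at (2,1): 1 [p4], cum=2
Step 4: p0@ESC p1@ESC p2@ESC p3@ESC p4@ESC -> at (2,1): 0 [-], cum=2
Total visits = 2

Answer: 2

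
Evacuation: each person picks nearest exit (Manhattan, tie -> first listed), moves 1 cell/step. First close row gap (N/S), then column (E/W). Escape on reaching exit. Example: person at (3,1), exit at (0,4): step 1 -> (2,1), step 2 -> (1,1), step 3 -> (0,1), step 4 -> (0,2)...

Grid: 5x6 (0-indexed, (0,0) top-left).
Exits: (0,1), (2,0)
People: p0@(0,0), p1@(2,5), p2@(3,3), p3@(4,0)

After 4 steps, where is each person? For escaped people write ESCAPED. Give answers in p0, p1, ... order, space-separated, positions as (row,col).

Step 1: p0:(0,0)->(0,1)->EXIT | p1:(2,5)->(2,4) | p2:(3,3)->(2,3) | p3:(4,0)->(3,0)
Step 2: p0:escaped | p1:(2,4)->(2,3) | p2:(2,3)->(2,2) | p3:(3,0)->(2,0)->EXIT
Step 3: p0:escaped | p1:(2,3)->(2,2) | p2:(2,2)->(2,1) | p3:escaped
Step 4: p0:escaped | p1:(2,2)->(2,1) | p2:(2,1)->(2,0)->EXIT | p3:escaped

ESCAPED (2,1) ESCAPED ESCAPED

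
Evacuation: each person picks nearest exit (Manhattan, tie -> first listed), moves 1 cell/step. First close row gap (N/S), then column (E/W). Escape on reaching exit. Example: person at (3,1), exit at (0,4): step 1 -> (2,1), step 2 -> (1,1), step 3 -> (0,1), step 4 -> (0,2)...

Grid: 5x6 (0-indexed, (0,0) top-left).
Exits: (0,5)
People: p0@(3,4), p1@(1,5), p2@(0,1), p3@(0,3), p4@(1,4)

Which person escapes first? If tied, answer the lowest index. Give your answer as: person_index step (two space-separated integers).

Answer: 1 1

Derivation:
Step 1: p0:(3,4)->(2,4) | p1:(1,5)->(0,5)->EXIT | p2:(0,1)->(0,2) | p3:(0,3)->(0,4) | p4:(1,4)->(0,4)
Step 2: p0:(2,4)->(1,4) | p1:escaped | p2:(0,2)->(0,3) | p3:(0,4)->(0,5)->EXIT | p4:(0,4)->(0,5)->EXIT
Step 3: p0:(1,4)->(0,4) | p1:escaped | p2:(0,3)->(0,4) | p3:escaped | p4:escaped
Step 4: p0:(0,4)->(0,5)->EXIT | p1:escaped | p2:(0,4)->(0,5)->EXIT | p3:escaped | p4:escaped
Exit steps: [4, 1, 4, 2, 2]
First to escape: p1 at step 1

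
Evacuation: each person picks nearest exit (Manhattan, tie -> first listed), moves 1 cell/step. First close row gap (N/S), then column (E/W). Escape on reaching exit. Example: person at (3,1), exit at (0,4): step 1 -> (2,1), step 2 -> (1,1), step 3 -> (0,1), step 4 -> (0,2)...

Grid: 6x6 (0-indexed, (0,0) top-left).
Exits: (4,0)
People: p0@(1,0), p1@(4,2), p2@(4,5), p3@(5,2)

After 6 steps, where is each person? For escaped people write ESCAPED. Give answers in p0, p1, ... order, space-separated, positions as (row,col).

Step 1: p0:(1,0)->(2,0) | p1:(4,2)->(4,1) | p2:(4,5)->(4,4) | p3:(5,2)->(4,2)
Step 2: p0:(2,0)->(3,0) | p1:(4,1)->(4,0)->EXIT | p2:(4,4)->(4,3) | p3:(4,2)->(4,1)
Step 3: p0:(3,0)->(4,0)->EXIT | p1:escaped | p2:(4,3)->(4,2) | p3:(4,1)->(4,0)->EXIT
Step 4: p0:escaped | p1:escaped | p2:(4,2)->(4,1) | p3:escaped
Step 5: p0:escaped | p1:escaped | p2:(4,1)->(4,0)->EXIT | p3:escaped

ESCAPED ESCAPED ESCAPED ESCAPED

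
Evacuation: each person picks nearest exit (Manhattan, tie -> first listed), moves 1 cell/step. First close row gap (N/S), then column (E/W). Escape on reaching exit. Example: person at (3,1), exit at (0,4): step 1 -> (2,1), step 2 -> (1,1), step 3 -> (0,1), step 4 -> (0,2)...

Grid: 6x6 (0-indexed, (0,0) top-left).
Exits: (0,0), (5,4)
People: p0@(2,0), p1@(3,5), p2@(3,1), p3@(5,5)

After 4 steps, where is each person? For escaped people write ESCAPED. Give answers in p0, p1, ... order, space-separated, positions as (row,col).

Step 1: p0:(2,0)->(1,0) | p1:(3,5)->(4,5) | p2:(3,1)->(2,1) | p3:(5,5)->(5,4)->EXIT
Step 2: p0:(1,0)->(0,0)->EXIT | p1:(4,5)->(5,5) | p2:(2,1)->(1,1) | p3:escaped
Step 3: p0:escaped | p1:(5,5)->(5,4)->EXIT | p2:(1,1)->(0,1) | p3:escaped
Step 4: p0:escaped | p1:escaped | p2:(0,1)->(0,0)->EXIT | p3:escaped

ESCAPED ESCAPED ESCAPED ESCAPED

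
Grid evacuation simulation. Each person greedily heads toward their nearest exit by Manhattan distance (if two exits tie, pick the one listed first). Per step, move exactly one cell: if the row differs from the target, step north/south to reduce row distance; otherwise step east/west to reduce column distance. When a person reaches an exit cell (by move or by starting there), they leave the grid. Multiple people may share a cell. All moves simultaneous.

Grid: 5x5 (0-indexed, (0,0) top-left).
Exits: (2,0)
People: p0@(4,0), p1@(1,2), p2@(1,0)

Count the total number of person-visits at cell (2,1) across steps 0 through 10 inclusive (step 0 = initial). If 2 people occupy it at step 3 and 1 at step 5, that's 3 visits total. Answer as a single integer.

Answer: 1

Derivation:
Step 0: p0@(4,0) p1@(1,2) p2@(1,0) -> at (2,1): 0 [-], cum=0
Step 1: p0@(3,0) p1@(2,2) p2@ESC -> at (2,1): 0 [-], cum=0
Step 2: p0@ESC p1@(2,1) p2@ESC -> at (2,1): 1 [p1], cum=1
Step 3: p0@ESC p1@ESC p2@ESC -> at (2,1): 0 [-], cum=1
Total visits = 1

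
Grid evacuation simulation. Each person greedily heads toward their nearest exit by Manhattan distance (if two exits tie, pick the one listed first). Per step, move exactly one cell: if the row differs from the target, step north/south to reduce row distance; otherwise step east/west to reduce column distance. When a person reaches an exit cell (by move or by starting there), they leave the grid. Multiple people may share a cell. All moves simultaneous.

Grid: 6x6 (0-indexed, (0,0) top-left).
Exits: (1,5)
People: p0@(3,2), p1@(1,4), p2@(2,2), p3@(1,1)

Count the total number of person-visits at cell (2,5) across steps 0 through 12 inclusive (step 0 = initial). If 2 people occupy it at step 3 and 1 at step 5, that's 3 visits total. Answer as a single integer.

Step 0: p0@(3,2) p1@(1,4) p2@(2,2) p3@(1,1) -> at (2,5): 0 [-], cum=0
Step 1: p0@(2,2) p1@ESC p2@(1,2) p3@(1,2) -> at (2,5): 0 [-], cum=0
Step 2: p0@(1,2) p1@ESC p2@(1,3) p3@(1,3) -> at (2,5): 0 [-], cum=0
Step 3: p0@(1,3) p1@ESC p2@(1,4) p3@(1,4) -> at (2,5): 0 [-], cum=0
Step 4: p0@(1,4) p1@ESC p2@ESC p3@ESC -> at (2,5): 0 [-], cum=0
Step 5: p0@ESC p1@ESC p2@ESC p3@ESC -> at (2,5): 0 [-], cum=0
Total visits = 0

Answer: 0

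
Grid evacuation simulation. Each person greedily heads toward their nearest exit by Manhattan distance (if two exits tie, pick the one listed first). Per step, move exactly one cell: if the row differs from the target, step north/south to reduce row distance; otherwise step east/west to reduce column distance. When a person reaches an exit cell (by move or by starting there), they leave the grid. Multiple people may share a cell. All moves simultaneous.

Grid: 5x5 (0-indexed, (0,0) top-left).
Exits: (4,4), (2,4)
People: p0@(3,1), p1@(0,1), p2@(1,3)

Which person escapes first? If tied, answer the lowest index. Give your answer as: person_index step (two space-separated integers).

Answer: 2 2

Derivation:
Step 1: p0:(3,1)->(4,1) | p1:(0,1)->(1,1) | p2:(1,3)->(2,3)
Step 2: p0:(4,1)->(4,2) | p1:(1,1)->(2,1) | p2:(2,3)->(2,4)->EXIT
Step 3: p0:(4,2)->(4,3) | p1:(2,1)->(2,2) | p2:escaped
Step 4: p0:(4,3)->(4,4)->EXIT | p1:(2,2)->(2,3) | p2:escaped
Step 5: p0:escaped | p1:(2,3)->(2,4)->EXIT | p2:escaped
Exit steps: [4, 5, 2]
First to escape: p2 at step 2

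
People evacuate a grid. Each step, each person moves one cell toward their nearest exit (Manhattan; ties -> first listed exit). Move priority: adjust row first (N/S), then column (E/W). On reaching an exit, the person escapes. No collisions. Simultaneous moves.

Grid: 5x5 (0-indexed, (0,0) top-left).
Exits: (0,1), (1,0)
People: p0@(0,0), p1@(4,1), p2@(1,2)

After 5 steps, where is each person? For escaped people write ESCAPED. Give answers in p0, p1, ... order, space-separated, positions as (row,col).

Step 1: p0:(0,0)->(0,1)->EXIT | p1:(4,1)->(3,1) | p2:(1,2)->(0,2)
Step 2: p0:escaped | p1:(3,1)->(2,1) | p2:(0,2)->(0,1)->EXIT
Step 3: p0:escaped | p1:(2,1)->(1,1) | p2:escaped
Step 4: p0:escaped | p1:(1,1)->(0,1)->EXIT | p2:escaped

ESCAPED ESCAPED ESCAPED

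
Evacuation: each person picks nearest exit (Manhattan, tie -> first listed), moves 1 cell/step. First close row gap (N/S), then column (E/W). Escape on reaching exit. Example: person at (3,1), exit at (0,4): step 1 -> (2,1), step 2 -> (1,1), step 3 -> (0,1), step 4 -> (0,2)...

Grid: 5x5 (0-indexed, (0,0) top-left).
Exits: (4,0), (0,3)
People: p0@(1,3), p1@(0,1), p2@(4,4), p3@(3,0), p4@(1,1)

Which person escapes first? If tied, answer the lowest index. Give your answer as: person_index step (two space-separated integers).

Step 1: p0:(1,3)->(0,3)->EXIT | p1:(0,1)->(0,2) | p2:(4,4)->(4,3) | p3:(3,0)->(4,0)->EXIT | p4:(1,1)->(0,1)
Step 2: p0:escaped | p1:(0,2)->(0,3)->EXIT | p2:(4,3)->(4,2) | p3:escaped | p4:(0,1)->(0,2)
Step 3: p0:escaped | p1:escaped | p2:(4,2)->(4,1) | p3:escaped | p4:(0,2)->(0,3)->EXIT
Step 4: p0:escaped | p1:escaped | p2:(4,1)->(4,0)->EXIT | p3:escaped | p4:escaped
Exit steps: [1, 2, 4, 1, 3]
First to escape: p0 at step 1

Answer: 0 1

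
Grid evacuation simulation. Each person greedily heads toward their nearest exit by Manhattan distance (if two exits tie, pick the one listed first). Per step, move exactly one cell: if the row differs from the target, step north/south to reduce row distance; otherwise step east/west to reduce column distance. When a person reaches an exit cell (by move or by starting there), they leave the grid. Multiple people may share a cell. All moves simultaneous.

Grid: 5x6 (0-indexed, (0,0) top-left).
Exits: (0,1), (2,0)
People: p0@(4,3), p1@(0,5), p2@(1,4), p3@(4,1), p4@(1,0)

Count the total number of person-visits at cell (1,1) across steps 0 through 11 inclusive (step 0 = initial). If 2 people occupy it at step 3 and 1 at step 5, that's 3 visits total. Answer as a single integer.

Step 0: p0@(4,3) p1@(0,5) p2@(1,4) p3@(4,1) p4@(1,0) -> at (1,1): 0 [-], cum=0
Step 1: p0@(3,3) p1@(0,4) p2@(0,4) p3@(3,1) p4@ESC -> at (1,1): 0 [-], cum=0
Step 2: p0@(2,3) p1@(0,3) p2@(0,3) p3@(2,1) p4@ESC -> at (1,1): 0 [-], cum=0
Step 3: p0@(2,2) p1@(0,2) p2@(0,2) p3@ESC p4@ESC -> at (1,1): 0 [-], cum=0
Step 4: p0@(2,1) p1@ESC p2@ESC p3@ESC p4@ESC -> at (1,1): 0 [-], cum=0
Step 5: p0@ESC p1@ESC p2@ESC p3@ESC p4@ESC -> at (1,1): 0 [-], cum=0
Total visits = 0

Answer: 0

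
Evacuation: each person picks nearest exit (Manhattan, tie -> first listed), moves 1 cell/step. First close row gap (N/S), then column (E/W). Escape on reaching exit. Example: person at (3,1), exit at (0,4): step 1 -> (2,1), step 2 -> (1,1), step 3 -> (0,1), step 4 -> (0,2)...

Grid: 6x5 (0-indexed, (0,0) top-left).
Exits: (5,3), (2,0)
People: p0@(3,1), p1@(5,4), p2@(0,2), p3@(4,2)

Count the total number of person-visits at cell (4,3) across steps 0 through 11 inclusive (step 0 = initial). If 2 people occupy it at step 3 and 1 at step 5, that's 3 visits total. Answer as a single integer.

Step 0: p0@(3,1) p1@(5,4) p2@(0,2) p3@(4,2) -> at (4,3): 0 [-], cum=0
Step 1: p0@(2,1) p1@ESC p2@(1,2) p3@(5,2) -> at (4,3): 0 [-], cum=0
Step 2: p0@ESC p1@ESC p2@(2,2) p3@ESC -> at (4,3): 0 [-], cum=0
Step 3: p0@ESC p1@ESC p2@(2,1) p3@ESC -> at (4,3): 0 [-], cum=0
Step 4: p0@ESC p1@ESC p2@ESC p3@ESC -> at (4,3): 0 [-], cum=0
Total visits = 0

Answer: 0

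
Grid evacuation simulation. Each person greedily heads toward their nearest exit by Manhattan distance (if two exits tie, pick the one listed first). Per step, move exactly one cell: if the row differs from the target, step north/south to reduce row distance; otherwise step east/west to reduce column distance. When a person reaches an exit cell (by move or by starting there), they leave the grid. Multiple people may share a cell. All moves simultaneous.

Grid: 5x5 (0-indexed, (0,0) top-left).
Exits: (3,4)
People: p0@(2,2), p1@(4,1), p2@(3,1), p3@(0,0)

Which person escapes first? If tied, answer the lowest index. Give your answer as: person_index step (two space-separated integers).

Answer: 0 3

Derivation:
Step 1: p0:(2,2)->(3,2) | p1:(4,1)->(3,1) | p2:(3,1)->(3,2) | p3:(0,0)->(1,0)
Step 2: p0:(3,2)->(3,3) | p1:(3,1)->(3,2) | p2:(3,2)->(3,3) | p3:(1,0)->(2,0)
Step 3: p0:(3,3)->(3,4)->EXIT | p1:(3,2)->(3,3) | p2:(3,3)->(3,4)->EXIT | p3:(2,0)->(3,0)
Step 4: p0:escaped | p1:(3,3)->(3,4)->EXIT | p2:escaped | p3:(3,0)->(3,1)
Step 5: p0:escaped | p1:escaped | p2:escaped | p3:(3,1)->(3,2)
Step 6: p0:escaped | p1:escaped | p2:escaped | p3:(3,2)->(3,3)
Step 7: p0:escaped | p1:escaped | p2:escaped | p3:(3,3)->(3,4)->EXIT
Exit steps: [3, 4, 3, 7]
First to escape: p0 at step 3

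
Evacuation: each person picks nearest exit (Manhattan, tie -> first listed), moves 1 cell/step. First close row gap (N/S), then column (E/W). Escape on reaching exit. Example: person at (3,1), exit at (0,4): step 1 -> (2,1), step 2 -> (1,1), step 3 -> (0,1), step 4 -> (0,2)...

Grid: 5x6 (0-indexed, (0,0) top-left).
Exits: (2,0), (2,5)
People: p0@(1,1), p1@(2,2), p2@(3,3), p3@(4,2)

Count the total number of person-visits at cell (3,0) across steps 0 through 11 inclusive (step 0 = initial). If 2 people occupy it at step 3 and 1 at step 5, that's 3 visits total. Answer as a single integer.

Step 0: p0@(1,1) p1@(2,2) p2@(3,3) p3@(4,2) -> at (3,0): 0 [-], cum=0
Step 1: p0@(2,1) p1@(2,1) p2@(2,3) p3@(3,2) -> at (3,0): 0 [-], cum=0
Step 2: p0@ESC p1@ESC p2@(2,4) p3@(2,2) -> at (3,0): 0 [-], cum=0
Step 3: p0@ESC p1@ESC p2@ESC p3@(2,1) -> at (3,0): 0 [-], cum=0
Step 4: p0@ESC p1@ESC p2@ESC p3@ESC -> at (3,0): 0 [-], cum=0
Total visits = 0

Answer: 0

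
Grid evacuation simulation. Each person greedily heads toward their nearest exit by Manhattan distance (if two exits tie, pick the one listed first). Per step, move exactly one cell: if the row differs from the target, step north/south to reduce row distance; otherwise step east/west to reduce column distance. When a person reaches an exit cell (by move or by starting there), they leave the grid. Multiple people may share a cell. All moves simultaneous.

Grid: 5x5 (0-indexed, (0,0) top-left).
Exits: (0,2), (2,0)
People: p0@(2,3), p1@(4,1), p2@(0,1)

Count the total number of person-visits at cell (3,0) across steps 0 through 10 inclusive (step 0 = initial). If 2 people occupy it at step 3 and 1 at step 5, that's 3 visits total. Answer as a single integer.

Answer: 0

Derivation:
Step 0: p0@(2,3) p1@(4,1) p2@(0,1) -> at (3,0): 0 [-], cum=0
Step 1: p0@(1,3) p1@(3,1) p2@ESC -> at (3,0): 0 [-], cum=0
Step 2: p0@(0,3) p1@(2,1) p2@ESC -> at (3,0): 0 [-], cum=0
Step 3: p0@ESC p1@ESC p2@ESC -> at (3,0): 0 [-], cum=0
Total visits = 0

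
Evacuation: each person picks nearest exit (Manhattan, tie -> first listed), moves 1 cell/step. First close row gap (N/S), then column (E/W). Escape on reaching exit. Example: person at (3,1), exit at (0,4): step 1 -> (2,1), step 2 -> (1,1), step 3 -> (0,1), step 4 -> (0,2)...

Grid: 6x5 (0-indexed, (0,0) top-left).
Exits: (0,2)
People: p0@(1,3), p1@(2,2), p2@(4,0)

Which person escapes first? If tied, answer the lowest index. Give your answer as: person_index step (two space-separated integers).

Answer: 0 2

Derivation:
Step 1: p0:(1,3)->(0,3) | p1:(2,2)->(1,2) | p2:(4,0)->(3,0)
Step 2: p0:(0,3)->(0,2)->EXIT | p1:(1,2)->(0,2)->EXIT | p2:(3,0)->(2,0)
Step 3: p0:escaped | p1:escaped | p2:(2,0)->(1,0)
Step 4: p0:escaped | p1:escaped | p2:(1,0)->(0,0)
Step 5: p0:escaped | p1:escaped | p2:(0,0)->(0,1)
Step 6: p0:escaped | p1:escaped | p2:(0,1)->(0,2)->EXIT
Exit steps: [2, 2, 6]
First to escape: p0 at step 2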